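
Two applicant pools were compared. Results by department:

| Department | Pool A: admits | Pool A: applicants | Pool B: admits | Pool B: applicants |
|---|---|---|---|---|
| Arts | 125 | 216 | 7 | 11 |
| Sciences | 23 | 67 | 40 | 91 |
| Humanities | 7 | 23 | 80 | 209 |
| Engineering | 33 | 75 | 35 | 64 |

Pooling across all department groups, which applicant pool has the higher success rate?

Pool A

Arts: Pool A 125/216 = 57.9%, Pool B 7/11 = 63.6% → Pool B
Sciences: Pool A 23/67 = 34.3%, Pool B 40/91 = 44.0% → Pool B
Humanities: Pool A 7/23 = 30.4%, Pool B 80/209 = 38.3% → Pool B
Engineering: Pool A 33/75 = 44.0%, Pool B 35/64 = 54.7% → Pool B
Overall: Pool A 188/381 = 49.3%, Pool B 162/375 = 43.2% → Pool A
(Pool B wins every department group but Pool A wins overall — Pool B's applicants skew toward the low-rate Humanities group.)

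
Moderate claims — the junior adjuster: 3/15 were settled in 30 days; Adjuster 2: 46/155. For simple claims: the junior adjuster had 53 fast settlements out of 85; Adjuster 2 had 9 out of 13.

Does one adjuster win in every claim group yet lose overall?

Yes

Moderate: the junior adjuster 3/15 = 20.0%, Adjuster 2 46/155 = 29.7% → Adjuster 2
Simple: the junior adjuster 53/85 = 62.4%, Adjuster 2 9/13 = 69.2% → Adjuster 2
Overall: the junior adjuster 56/100 = 56.0%, Adjuster 2 55/168 = 32.7% → the junior adjuster
Adjuster 2 wins each claim group but the junior adjuster wins overall — the comparison reverses. Adjuster 2's claims skew toward moderate, which has a lower base rate.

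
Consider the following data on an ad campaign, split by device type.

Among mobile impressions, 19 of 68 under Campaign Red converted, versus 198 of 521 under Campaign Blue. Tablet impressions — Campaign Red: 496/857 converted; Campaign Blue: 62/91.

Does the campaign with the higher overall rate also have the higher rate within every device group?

No

Mobile: Campaign Red 19/68 = 27.9%, Campaign Blue 198/521 = 38.0% → Campaign Blue
Tablet: Campaign Red 496/857 = 57.9%, Campaign Blue 62/91 = 68.1% → Campaign Blue
Overall: Campaign Red 515/925 = 55.7%, Campaign Blue 260/612 = 42.5% → Campaign Red
Campaign Blue wins each device group but Campaign Red wins overall — the comparison reverses. Campaign Blue's impressions skew toward mobile, which has a lower base rate.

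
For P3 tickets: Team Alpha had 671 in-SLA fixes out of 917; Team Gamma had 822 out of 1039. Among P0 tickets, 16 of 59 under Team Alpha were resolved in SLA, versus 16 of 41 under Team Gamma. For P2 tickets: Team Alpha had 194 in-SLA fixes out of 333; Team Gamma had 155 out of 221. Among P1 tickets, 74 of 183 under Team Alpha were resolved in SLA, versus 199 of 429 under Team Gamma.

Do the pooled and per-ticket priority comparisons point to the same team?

Yes

P3: Team Alpha 671/917 = 73.2%, Team Gamma 822/1039 = 79.1% → Team Gamma
P0: Team Alpha 16/59 = 27.1%, Team Gamma 16/41 = 39.0% → Team Gamma
P2: Team Alpha 194/333 = 58.3%, Team Gamma 155/221 = 70.1% → Team Gamma
P1: Team Alpha 74/183 = 40.4%, Team Gamma 199/429 = 46.4% → Team Gamma
Overall: Team Alpha 955/1492 = 64.0%, Team Gamma 1192/1730 = 68.9% → Team Gamma
Team Gamma wins overall and in every ticket group — no reversal.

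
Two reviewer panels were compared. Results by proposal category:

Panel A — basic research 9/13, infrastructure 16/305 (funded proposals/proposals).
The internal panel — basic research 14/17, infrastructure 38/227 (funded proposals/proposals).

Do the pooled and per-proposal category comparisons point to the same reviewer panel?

Basic research: Panel A 9/13 = 69.2%, the internal panel 14/17 = 82.4% → the internal panel
Infrastructure: Panel A 16/305 = 5.2%, the internal panel 38/227 = 16.7% → the internal panel
Overall: Panel A 25/318 = 7.9%, the internal panel 52/244 = 21.3% → the internal panel
The internal panel wins overall and in every proposal group — no reversal.

Yes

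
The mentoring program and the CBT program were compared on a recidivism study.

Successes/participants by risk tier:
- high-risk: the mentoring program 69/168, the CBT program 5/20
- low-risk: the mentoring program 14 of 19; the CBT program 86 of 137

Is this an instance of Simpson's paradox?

High-risk: the mentoring program 69/168 = 41.1%, the CBT program 5/20 = 25.0% → the mentoring program
Low-risk: the mentoring program 14/19 = 73.7%, the CBT program 86/137 = 62.8% → the mentoring program
Overall: the mentoring program 83/187 = 44.4%, the CBT program 91/157 = 58.0% → the CBT program
The mentoring program wins each risk group but the CBT program wins overall — the comparison reverses. The mentoring program's participants skew toward high-risk, which has a lower base rate.

Yes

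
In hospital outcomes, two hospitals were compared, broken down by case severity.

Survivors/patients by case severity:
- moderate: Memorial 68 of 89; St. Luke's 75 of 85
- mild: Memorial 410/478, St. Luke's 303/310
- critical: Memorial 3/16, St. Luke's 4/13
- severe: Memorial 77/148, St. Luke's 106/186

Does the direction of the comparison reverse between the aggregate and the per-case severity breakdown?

No

Moderate: Memorial 68/89 = 76.4%, St. Luke's 75/85 = 88.2% → St. Luke's
Mild: Memorial 410/478 = 85.8%, St. Luke's 303/310 = 97.7% → St. Luke's
Critical: Memorial 3/16 = 18.8%, St. Luke's 4/13 = 30.8% → St. Luke's
Severe: Memorial 77/148 = 52.0%, St. Luke's 106/186 = 57.0% → St. Luke's
Overall: Memorial 558/731 = 76.3%, St. Luke's 488/594 = 82.2% → St. Luke's
St. Luke's wins overall and in every case group — no reversal.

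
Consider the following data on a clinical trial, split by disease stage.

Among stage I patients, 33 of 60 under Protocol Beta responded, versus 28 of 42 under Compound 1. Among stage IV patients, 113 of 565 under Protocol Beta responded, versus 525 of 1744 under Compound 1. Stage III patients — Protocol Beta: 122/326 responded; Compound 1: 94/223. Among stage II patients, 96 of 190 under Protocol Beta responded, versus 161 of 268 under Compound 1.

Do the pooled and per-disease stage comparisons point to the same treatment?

Stage I: Protocol Beta 33/60 = 55.0%, Compound 1 28/42 = 66.7% → Compound 1
Stage IV: Protocol Beta 113/565 = 20.0%, Compound 1 525/1744 = 30.1% → Compound 1
Stage III: Protocol Beta 122/326 = 37.4%, Compound 1 94/223 = 42.2% → Compound 1
Stage II: Protocol Beta 96/190 = 50.5%, Compound 1 161/268 = 60.1% → Compound 1
Overall: Protocol Beta 364/1141 = 31.9%, Compound 1 808/2277 = 35.5% → Compound 1
Compound 1 wins overall and in every disease group — no reversal.

Yes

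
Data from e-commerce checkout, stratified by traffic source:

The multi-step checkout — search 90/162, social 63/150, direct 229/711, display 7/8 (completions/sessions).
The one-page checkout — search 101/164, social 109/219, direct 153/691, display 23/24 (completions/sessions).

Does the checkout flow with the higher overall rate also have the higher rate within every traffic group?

No

Search: the multi-step checkout 90/162 = 55.6%, the one-page checkout 101/164 = 61.6% → the one-page checkout
Social: the multi-step checkout 63/150 = 42.0%, the one-page checkout 109/219 = 49.8% → the one-page checkout
Direct: the multi-step checkout 229/711 = 32.2%, the one-page checkout 153/691 = 22.1% → the multi-step checkout
Display: the multi-step checkout 7/8 = 87.5%, the one-page checkout 23/24 = 95.8% → the one-page checkout
Overall: the multi-step checkout 389/1031 = 37.7%, the one-page checkout 386/1098 = 35.2% → the multi-step checkout
Neither sweeps: the multi-step checkout wins 1 of 4 groups, the one-page checkout wins 3. The multi-step checkout wins overall but not every group — no Simpson reversal.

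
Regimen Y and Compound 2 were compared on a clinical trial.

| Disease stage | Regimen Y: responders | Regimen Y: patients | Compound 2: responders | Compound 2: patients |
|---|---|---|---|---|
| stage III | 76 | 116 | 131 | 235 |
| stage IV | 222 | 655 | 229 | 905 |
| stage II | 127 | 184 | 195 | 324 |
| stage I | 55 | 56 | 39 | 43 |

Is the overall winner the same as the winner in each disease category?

Yes

Stage III: Regimen Y 76/116 = 65.5%, Compound 2 131/235 = 55.7% → Regimen Y
Stage IV: Regimen Y 222/655 = 33.9%, Compound 2 229/905 = 25.3% → Regimen Y
Stage II: Regimen Y 127/184 = 69.0%, Compound 2 195/324 = 60.2% → Regimen Y
Stage I: Regimen Y 55/56 = 98.2%, Compound 2 39/43 = 90.7% → Regimen Y
Overall: Regimen Y 480/1011 = 47.5%, Compound 2 594/1507 = 39.4% → Regimen Y
Regimen Y wins overall and in every disease group — no reversal.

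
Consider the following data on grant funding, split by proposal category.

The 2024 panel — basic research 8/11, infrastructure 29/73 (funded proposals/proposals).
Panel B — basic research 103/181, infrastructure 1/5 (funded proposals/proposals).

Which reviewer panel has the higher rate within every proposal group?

the 2024 panel

Basic research: the 2024 panel 8/11 = 72.7%, Panel B 103/181 = 56.9% → the 2024 panel
Infrastructure: the 2024 panel 29/73 = 39.7%, Panel B 1/5 = 20.0% → the 2024 panel
The 2024 panel has the higher rate in both groups.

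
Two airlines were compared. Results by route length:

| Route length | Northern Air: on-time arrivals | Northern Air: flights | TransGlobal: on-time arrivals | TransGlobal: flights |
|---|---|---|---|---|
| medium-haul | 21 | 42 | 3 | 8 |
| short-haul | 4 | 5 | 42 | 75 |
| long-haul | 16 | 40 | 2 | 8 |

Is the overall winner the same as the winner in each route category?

No

Medium-haul: Northern Air 21/42 = 50.0%, TransGlobal 3/8 = 37.5% → Northern Air
Short-haul: Northern Air 4/5 = 80.0%, TransGlobal 42/75 = 56.0% → Northern Air
Long-haul: Northern Air 16/40 = 40.0%, TransGlobal 2/8 = 25.0% → Northern Air
Overall: Northern Air 41/87 = 47.1%, TransGlobal 47/91 = 51.6% → TransGlobal
Northern Air wins each route group but TransGlobal wins overall — the comparison reverses. Northern Air's flights skew toward long-haul, which has a lower base rate.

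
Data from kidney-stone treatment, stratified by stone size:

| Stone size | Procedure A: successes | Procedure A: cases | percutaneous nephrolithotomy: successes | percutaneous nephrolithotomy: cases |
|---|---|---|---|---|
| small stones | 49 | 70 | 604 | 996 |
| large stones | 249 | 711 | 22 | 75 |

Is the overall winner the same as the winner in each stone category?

No

Small stones: Procedure A 49/70 = 70.0%, percutaneous nephrolithotomy 604/996 = 60.6% → Procedure A
Large stones: Procedure A 249/711 = 35.0%, percutaneous nephrolithotomy 22/75 = 29.3% → Procedure A
Overall: Procedure A 298/781 = 38.2%, percutaneous nephrolithotomy 626/1071 = 58.5% → percutaneous nephrolithotomy
Procedure A wins each stone group but percutaneous nephrolithotomy wins overall — the comparison reverses. Procedure A's cases skew toward large stones, which has a lower base rate.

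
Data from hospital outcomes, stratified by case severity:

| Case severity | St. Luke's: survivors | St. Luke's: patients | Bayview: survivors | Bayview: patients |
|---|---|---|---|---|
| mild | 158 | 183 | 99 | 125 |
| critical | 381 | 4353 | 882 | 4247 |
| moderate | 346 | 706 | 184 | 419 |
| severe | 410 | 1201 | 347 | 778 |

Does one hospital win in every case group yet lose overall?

No

Mild: St. Luke's 158/183 = 86.3%, Bayview 99/125 = 79.2% → St. Luke's
Critical: St. Luke's 381/4353 = 8.8%, Bayview 882/4247 = 20.8% → Bayview
Moderate: St. Luke's 346/706 = 49.0%, Bayview 184/419 = 43.9% → St. Luke's
Severe: St. Luke's 410/1201 = 34.1%, Bayview 347/778 = 44.6% → Bayview
Overall: St. Luke's 1295/6443 = 20.1%, Bayview 1512/5569 = 27.2% → Bayview
Neither sweeps: St. Luke's wins 2 of 4 groups, Bayview wins 2. Bayview wins overall but not every group — no Simpson reversal.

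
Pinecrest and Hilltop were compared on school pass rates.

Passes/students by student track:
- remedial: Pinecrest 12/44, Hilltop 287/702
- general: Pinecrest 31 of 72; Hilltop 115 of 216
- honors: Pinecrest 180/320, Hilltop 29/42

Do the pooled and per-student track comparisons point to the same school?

No

Remedial: Pinecrest 12/44 = 27.3%, Hilltop 287/702 = 40.9% → Hilltop
General: Pinecrest 31/72 = 43.1%, Hilltop 115/216 = 53.2% → Hilltop
Honors: Pinecrest 180/320 = 56.2%, Hilltop 29/42 = 69.0% → Hilltop
Overall: Pinecrest 223/436 = 51.1%, Hilltop 431/960 = 44.9% → Pinecrest
Hilltop wins each student group but Pinecrest wins overall — the comparison reverses. Hilltop's students skew toward remedial, which has a lower base rate.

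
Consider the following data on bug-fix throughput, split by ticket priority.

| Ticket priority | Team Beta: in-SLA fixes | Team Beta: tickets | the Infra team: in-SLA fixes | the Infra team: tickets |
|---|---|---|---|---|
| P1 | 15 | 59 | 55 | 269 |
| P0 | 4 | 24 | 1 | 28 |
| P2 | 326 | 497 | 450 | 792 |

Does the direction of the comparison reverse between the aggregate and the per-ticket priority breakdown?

No

P1: Team Beta 15/59 = 25.4%, the Infra team 55/269 = 20.4% → Team Beta
P0: Team Beta 4/24 = 16.7%, the Infra team 1/28 = 3.6% → Team Beta
P2: Team Beta 326/497 = 65.6%, the Infra team 450/792 = 56.8% → Team Beta
Overall: Team Beta 345/580 = 59.5%, the Infra team 506/1089 = 46.5% → Team Beta
Team Beta wins overall and in every ticket group — no reversal.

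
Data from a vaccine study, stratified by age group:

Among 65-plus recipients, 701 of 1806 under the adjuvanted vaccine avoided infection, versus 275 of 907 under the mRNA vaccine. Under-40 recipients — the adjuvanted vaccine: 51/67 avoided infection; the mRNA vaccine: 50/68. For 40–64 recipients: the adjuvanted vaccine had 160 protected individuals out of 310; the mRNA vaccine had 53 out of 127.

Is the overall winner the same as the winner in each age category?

Yes

65-plus: the adjuvanted vaccine 701/1806 = 38.8%, the mRNA vaccine 275/907 = 30.3% → the adjuvanted vaccine
Under-40: the adjuvanted vaccine 51/67 = 76.1%, the mRNA vaccine 50/68 = 73.5% → the adjuvanted vaccine
40–64: the adjuvanted vaccine 160/310 = 51.6%, the mRNA vaccine 53/127 = 41.7% → the adjuvanted vaccine
Overall: the adjuvanted vaccine 912/2183 = 41.8%, the mRNA vaccine 378/1102 = 34.3% → the adjuvanted vaccine
The adjuvanted vaccine wins overall and in every age group — no reversal.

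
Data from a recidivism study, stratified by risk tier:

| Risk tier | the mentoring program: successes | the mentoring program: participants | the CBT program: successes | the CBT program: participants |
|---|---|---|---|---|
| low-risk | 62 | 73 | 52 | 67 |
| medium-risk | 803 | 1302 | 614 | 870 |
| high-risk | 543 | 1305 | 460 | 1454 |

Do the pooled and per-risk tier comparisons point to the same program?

Low-risk: the mentoring program 62/73 = 84.9%, the CBT program 52/67 = 77.6% → the mentoring program
Medium-risk: the mentoring program 803/1302 = 61.7%, the CBT program 614/870 = 70.6% → the CBT program
High-risk: the mentoring program 543/1305 = 41.6%, the CBT program 460/1454 = 31.6% → the mentoring program
Overall: the mentoring program 1408/2680 = 52.5%, the CBT program 1126/2391 = 47.1% → the mentoring program
Neither sweeps: the mentoring program wins 2 of 3 groups, the CBT program wins 1. The mentoring program wins overall but not every group — no Simpson reversal.

No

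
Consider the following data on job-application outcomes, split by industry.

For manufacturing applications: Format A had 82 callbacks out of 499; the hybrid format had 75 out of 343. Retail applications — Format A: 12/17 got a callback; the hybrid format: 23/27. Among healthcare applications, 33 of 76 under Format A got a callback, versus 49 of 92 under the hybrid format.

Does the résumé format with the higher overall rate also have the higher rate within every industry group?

Yes

Manufacturing: Format A 82/499 = 16.4%, the hybrid format 75/343 = 21.9% → the hybrid format
Retail: Format A 12/17 = 70.6%, the hybrid format 23/27 = 85.2% → the hybrid format
Healthcare: Format A 33/76 = 43.4%, the hybrid format 49/92 = 53.3% → the hybrid format
Overall: Format A 127/592 = 21.5%, the hybrid format 147/462 = 31.8% → the hybrid format
The hybrid format wins overall and in every industry group — no reversal.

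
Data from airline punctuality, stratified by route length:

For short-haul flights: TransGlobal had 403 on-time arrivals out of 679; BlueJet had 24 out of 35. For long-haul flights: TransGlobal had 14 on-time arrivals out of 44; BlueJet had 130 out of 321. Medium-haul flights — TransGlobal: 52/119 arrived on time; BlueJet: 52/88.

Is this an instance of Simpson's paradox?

Short-haul: TransGlobal 403/679 = 59.4%, BlueJet 24/35 = 68.6% → BlueJet
Long-haul: TransGlobal 14/44 = 31.8%, BlueJet 130/321 = 40.5% → BlueJet
Medium-haul: TransGlobal 52/119 = 43.7%, BlueJet 52/88 = 59.1% → BlueJet
Overall: TransGlobal 469/842 = 55.7%, BlueJet 206/444 = 46.4% → TransGlobal
BlueJet wins each route group but TransGlobal wins overall — the comparison reverses. BlueJet's flights skew toward long-haul, which has a lower base rate.

Yes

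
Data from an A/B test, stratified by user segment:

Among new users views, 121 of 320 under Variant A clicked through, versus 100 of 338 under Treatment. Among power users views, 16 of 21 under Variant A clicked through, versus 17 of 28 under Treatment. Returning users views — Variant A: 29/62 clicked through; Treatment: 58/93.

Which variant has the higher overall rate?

New users: Variant A 121/320 = 37.8%, Treatment 100/338 = 29.6% → Variant A
Power users: Variant A 16/21 = 76.2%, Treatment 17/28 = 60.7% → Variant A
Returning users: Variant A 29/62 = 46.8%, Treatment 58/93 = 62.4% → Treatment
Overall: Variant A 166/403 = 41.2%, Treatment 175/459 = 38.1% → Variant A
(Neither sweeps every user group, but Variant A has the higher pooled rate.)

Variant A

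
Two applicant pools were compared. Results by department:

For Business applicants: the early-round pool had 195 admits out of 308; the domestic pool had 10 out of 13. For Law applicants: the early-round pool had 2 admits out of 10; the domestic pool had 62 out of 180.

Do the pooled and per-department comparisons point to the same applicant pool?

No

Business: the early-round pool 195/308 = 63.3%, the domestic pool 10/13 = 76.9% → the domestic pool
Law: the early-round pool 2/10 = 20.0%, the domestic pool 62/180 = 34.4% → the domestic pool
Overall: the early-round pool 197/318 = 61.9%, the domestic pool 72/193 = 37.3% → the early-round pool
The domestic pool wins each department group but the early-round pool wins overall — the comparison reverses. The domestic pool's applicants skew toward Law, which has a lower base rate.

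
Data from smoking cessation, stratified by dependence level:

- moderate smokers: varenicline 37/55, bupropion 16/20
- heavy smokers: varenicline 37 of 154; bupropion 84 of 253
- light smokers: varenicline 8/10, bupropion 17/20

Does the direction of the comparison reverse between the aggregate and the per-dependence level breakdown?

No

Moderate smokers: varenicline 37/55 = 67.3%, bupropion 16/20 = 80.0% → bupropion
Heavy smokers: varenicline 37/154 = 24.0%, bupropion 84/253 = 33.2% → bupropion
Light smokers: varenicline 8/10 = 80.0%, bupropion 17/20 = 85.0% → bupropion
Overall: varenicline 82/219 = 37.4%, bupropion 117/293 = 39.9% → bupropion
Bupropion wins overall and in every dependence group — no reversal.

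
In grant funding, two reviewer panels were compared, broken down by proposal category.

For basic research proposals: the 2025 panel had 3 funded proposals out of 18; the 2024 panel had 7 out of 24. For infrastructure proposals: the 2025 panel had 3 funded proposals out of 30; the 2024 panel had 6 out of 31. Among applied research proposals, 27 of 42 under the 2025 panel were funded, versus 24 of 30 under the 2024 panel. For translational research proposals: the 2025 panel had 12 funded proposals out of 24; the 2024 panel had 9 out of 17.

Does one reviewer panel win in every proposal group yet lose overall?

No

Basic research: the 2025 panel 3/18 = 16.7%, the 2024 panel 7/24 = 29.2% → the 2024 panel
Infrastructure: the 2025 panel 3/30 = 10.0%, the 2024 panel 6/31 = 19.4% → the 2024 panel
Applied research: the 2025 panel 27/42 = 64.3%, the 2024 panel 24/30 = 80.0% → the 2024 panel
Translational research: the 2025 panel 12/24 = 50.0%, the 2024 panel 9/17 = 52.9% → the 2024 panel
Overall: the 2025 panel 45/114 = 39.5%, the 2024 panel 46/102 = 45.1% → the 2024 panel
The 2024 panel wins overall and in every proposal group — no reversal.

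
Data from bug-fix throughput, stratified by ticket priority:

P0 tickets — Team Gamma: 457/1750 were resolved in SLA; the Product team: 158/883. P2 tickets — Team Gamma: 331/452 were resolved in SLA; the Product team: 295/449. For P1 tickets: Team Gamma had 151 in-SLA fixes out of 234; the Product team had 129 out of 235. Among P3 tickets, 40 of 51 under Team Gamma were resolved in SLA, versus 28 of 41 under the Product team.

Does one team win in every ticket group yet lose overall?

No

P0: Team Gamma 457/1750 = 26.1%, the Product team 158/883 = 17.9% → Team Gamma
P2: Team Gamma 331/452 = 73.2%, the Product team 295/449 = 65.7% → Team Gamma
P1: Team Gamma 151/234 = 64.5%, the Product team 129/235 = 54.9% → Team Gamma
P3: Team Gamma 40/51 = 78.4%, the Product team 28/41 = 68.3% → Team Gamma
Overall: Team Gamma 979/2487 = 39.4%, the Product team 610/1608 = 37.9% → Team Gamma
Team Gamma wins overall and in every ticket group — no reversal.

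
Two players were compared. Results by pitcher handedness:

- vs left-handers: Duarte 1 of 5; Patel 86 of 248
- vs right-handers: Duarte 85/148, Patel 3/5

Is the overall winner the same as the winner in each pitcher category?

No

Vs left-handers: Duarte 1/5 = 20.0%, Patel 86/248 = 34.7% → Patel
Vs right-handers: Duarte 85/148 = 57.4%, Patel 3/5 = 60.0% → Patel
Overall: Duarte 86/153 = 56.2%, Patel 89/253 = 35.2% → Duarte
Patel wins each pitcher group but Duarte wins overall — the comparison reverses. Patel's at-bats skew toward vs left-handers, which has a lower base rate.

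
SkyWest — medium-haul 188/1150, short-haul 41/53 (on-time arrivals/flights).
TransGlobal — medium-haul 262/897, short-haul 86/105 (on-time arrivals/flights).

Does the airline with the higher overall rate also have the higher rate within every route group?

Medium-haul: SkyWest 188/1150 = 16.3%, TransGlobal 262/897 = 29.2% → TransGlobal
Short-haul: SkyWest 41/53 = 77.4%, TransGlobal 86/105 = 81.9% → TransGlobal
Overall: SkyWest 229/1203 = 19.0%, TransGlobal 348/1002 = 34.7% → TransGlobal
TransGlobal wins overall and in every route group — no reversal.

Yes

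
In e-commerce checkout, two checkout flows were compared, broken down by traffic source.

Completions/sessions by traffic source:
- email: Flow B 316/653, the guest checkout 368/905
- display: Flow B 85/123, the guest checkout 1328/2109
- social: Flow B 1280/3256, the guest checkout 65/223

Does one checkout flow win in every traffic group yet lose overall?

Yes

Email: Flow B 316/653 = 48.4%, the guest checkout 368/905 = 40.7% → Flow B
Display: Flow B 85/123 = 69.1%, the guest checkout 1328/2109 = 63.0% → Flow B
Social: Flow B 1280/3256 = 39.3%, the guest checkout 65/223 = 29.1% → Flow B
Overall: Flow B 1681/4032 = 41.7%, the guest checkout 1761/3237 = 54.4% → the guest checkout
Flow B wins each traffic group but the guest checkout wins overall — the comparison reverses. Flow B's sessions skew toward social, which has a lower base rate.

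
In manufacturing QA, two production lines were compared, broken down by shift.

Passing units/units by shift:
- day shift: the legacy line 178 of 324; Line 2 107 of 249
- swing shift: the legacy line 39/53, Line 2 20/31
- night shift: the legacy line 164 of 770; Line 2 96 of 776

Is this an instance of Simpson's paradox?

Day shift: the legacy line 178/324 = 54.9%, Line 2 107/249 = 43.0% → the legacy line
Swing shift: the legacy line 39/53 = 73.6%, Line 2 20/31 = 64.5% → the legacy line
Night shift: the legacy line 164/770 = 21.3%, Line 2 96/776 = 12.4% → the legacy line
Overall: the legacy line 381/1147 = 33.2%, Line 2 223/1056 = 21.1% → the legacy line
The legacy line wins overall and in every shift group — no reversal.

No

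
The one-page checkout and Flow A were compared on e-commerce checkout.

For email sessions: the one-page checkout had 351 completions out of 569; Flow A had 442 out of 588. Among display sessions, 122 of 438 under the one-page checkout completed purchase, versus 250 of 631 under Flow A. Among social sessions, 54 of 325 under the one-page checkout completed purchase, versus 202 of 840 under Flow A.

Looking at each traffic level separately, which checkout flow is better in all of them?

Email: the one-page checkout 351/569 = 61.7%, Flow A 442/588 = 75.2% → Flow A
Display: the one-page checkout 122/438 = 27.9%, Flow A 250/631 = 39.6% → Flow A
Social: the one-page checkout 54/325 = 16.6%, Flow A 202/840 = 24.0% → Flow A
Flow A has the higher rate in all 3 groups.

Flow A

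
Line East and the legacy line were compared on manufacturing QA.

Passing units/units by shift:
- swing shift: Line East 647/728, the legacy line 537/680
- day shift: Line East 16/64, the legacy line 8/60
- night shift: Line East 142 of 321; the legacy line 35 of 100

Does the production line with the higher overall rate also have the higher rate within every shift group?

Yes

Swing shift: Line East 647/728 = 88.9%, the legacy line 537/680 = 79.0% → Line East
Day shift: Line East 16/64 = 25.0%, the legacy line 8/60 = 13.3% → Line East
Night shift: Line East 142/321 = 44.2%, the legacy line 35/100 = 35.0% → Line East
Overall: Line East 805/1113 = 72.3%, the legacy line 580/840 = 69.0% → Line East
Line East wins overall and in every shift group — no reversal.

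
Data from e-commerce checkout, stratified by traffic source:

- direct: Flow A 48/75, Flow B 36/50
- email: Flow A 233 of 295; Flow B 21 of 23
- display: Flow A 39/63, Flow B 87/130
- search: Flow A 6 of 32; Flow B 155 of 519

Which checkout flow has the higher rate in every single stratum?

Flow B

Direct: Flow A 48/75 = 64.0%, Flow B 36/50 = 72.0% → Flow B
Email: Flow A 233/295 = 79.0%, Flow B 21/23 = 91.3% → Flow B
Display: Flow A 39/63 = 61.9%, Flow B 87/130 = 66.9% → Flow B
Search: Flow A 6/32 = 18.8%, Flow B 155/519 = 29.9% → Flow B
Flow B has the higher rate in all 4 groups.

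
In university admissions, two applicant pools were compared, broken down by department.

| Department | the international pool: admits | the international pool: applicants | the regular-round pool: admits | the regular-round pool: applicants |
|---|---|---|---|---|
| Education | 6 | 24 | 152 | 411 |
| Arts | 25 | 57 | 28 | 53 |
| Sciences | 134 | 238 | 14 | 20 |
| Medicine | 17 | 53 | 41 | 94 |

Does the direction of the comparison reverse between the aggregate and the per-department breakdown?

Yes

Education: the international pool 6/24 = 25.0%, the regular-round pool 152/411 = 37.0% → the regular-round pool
Arts: the international pool 25/57 = 43.9%, the regular-round pool 28/53 = 52.8% → the regular-round pool
Sciences: the international pool 134/238 = 56.3%, the regular-round pool 14/20 = 70.0% → the regular-round pool
Medicine: the international pool 17/53 = 32.1%, the regular-round pool 41/94 = 43.6% → the regular-round pool
Overall: the international pool 182/372 = 48.9%, the regular-round pool 235/578 = 40.7% → the international pool
The regular-round pool wins each department group but the international pool wins overall — the comparison reverses. The regular-round pool's applicants skew toward Education, which has a lower base rate.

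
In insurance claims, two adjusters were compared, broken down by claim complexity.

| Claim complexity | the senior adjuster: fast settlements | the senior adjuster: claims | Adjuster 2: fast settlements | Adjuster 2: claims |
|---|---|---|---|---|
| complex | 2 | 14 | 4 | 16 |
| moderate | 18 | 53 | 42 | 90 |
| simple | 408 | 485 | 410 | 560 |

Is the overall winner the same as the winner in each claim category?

No

Complex: the senior adjuster 2/14 = 14.3%, Adjuster 2 4/16 = 25.0% → Adjuster 2
Moderate: the senior adjuster 18/53 = 34.0%, Adjuster 2 42/90 = 46.7% → Adjuster 2
Simple: the senior adjuster 408/485 = 84.1%, Adjuster 2 410/560 = 73.2% → the senior adjuster
Overall: the senior adjuster 428/552 = 77.5%, Adjuster 2 456/666 = 68.5% → the senior adjuster
Neither sweeps: the senior adjuster wins 1 of 3 groups, Adjuster 2 wins 2. The senior adjuster wins overall but not every group — no Simpson reversal.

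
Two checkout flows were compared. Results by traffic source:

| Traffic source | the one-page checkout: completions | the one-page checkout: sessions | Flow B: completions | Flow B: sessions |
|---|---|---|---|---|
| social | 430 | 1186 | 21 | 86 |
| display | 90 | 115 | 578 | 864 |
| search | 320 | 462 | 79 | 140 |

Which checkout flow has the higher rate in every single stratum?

the one-page checkout

Social: the one-page checkout 430/1186 = 36.3%, Flow B 21/86 = 24.4% → the one-page checkout
Display: the one-page checkout 90/115 = 78.3%, Flow B 578/864 = 66.9% → the one-page checkout
Search: the one-page checkout 320/462 = 69.3%, Flow B 79/140 = 56.4% → the one-page checkout
The one-page checkout has the higher rate in all 3 groups.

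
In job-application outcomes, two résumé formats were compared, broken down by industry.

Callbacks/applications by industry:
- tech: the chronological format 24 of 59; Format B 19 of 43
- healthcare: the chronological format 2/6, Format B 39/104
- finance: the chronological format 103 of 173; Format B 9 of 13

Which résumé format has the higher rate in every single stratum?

Tech: the chronological format 24/59 = 40.7%, Format B 19/43 = 44.2% → Format B
Healthcare: the chronological format 2/6 = 33.3%, Format B 39/104 = 37.5% → Format B
Finance: the chronological format 103/173 = 59.5%, Format B 9/13 = 69.2% → Format B
Format B has the higher rate in all 3 groups.

Format B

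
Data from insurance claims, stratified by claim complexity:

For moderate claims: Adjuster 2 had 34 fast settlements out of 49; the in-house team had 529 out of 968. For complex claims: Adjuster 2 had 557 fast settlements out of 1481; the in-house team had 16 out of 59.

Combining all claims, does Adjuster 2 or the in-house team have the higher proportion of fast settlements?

Moderate: Adjuster 2 34/49 = 69.4%, the in-house team 529/968 = 54.6% → Adjuster 2
Complex: Adjuster 2 557/1481 = 37.6%, the in-house team 16/59 = 27.1% → Adjuster 2
Overall: Adjuster 2 591/1530 = 38.6%, the in-house team 545/1027 = 53.1% → the in-house team
(Adjuster 2 wins every claim group but the in-house team wins overall — Adjuster 2's claims skew toward the low-rate complex group.)

the in-house team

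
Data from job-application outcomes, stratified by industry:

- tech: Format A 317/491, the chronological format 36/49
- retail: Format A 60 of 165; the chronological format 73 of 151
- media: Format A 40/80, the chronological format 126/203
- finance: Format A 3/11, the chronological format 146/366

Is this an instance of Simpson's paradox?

Yes

Tech: Format A 317/491 = 64.6%, the chronological format 36/49 = 73.5% → the chronological format
Retail: Format A 60/165 = 36.4%, the chronological format 73/151 = 48.3% → the chronological format
Media: Format A 40/80 = 50.0%, the chronological format 126/203 = 62.1% → the chronological format
Finance: Format A 3/11 = 27.3%, the chronological format 146/366 = 39.9% → the chronological format
Overall: Format A 420/747 = 56.2%, the chronological format 381/769 = 49.5% → Format A
The chronological format wins each industry group but Format A wins overall — the comparison reverses. The chronological format's applications skew toward finance, which has a lower base rate.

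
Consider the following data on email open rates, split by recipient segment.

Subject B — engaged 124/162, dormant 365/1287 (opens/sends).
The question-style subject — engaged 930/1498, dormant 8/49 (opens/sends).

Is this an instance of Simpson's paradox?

Yes

Engaged: Subject B 124/162 = 76.5%, the question-style subject 930/1498 = 62.1% → Subject B
Dormant: Subject B 365/1287 = 28.4%, the question-style subject 8/49 = 16.3% → Subject B
Overall: Subject B 489/1449 = 33.7%, the question-style subject 938/1547 = 60.6% → the question-style subject
Subject B wins each recipient group but the question-style subject wins overall — the comparison reverses. Subject B's sends skew toward dormant, which has a lower base rate.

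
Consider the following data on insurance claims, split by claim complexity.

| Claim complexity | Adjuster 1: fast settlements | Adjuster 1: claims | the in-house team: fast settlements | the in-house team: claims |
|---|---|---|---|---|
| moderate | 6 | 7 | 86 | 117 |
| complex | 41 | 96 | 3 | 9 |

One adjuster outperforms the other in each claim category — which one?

Adjuster 1

Moderate: Adjuster 1 6/7 = 85.7%, the in-house team 86/117 = 73.5% → Adjuster 1
Complex: Adjuster 1 41/96 = 42.7%, the in-house team 3/9 = 33.3% → Adjuster 1
Adjuster 1 has the higher rate in both groups.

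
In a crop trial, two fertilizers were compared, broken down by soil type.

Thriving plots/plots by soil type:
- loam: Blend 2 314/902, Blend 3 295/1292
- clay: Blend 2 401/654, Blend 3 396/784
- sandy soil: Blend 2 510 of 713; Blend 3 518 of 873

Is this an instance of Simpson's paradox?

Loam: Blend 2 314/902 = 34.8%, Blend 3 295/1292 = 22.8% → Blend 2
Clay: Blend 2 401/654 = 61.3%, Blend 3 396/784 = 50.5% → Blend 2
Sandy soil: Blend 2 510/713 = 71.5%, Blend 3 518/873 = 59.3% → Blend 2
Overall: Blend 2 1225/2269 = 54.0%, Blend 3 1209/2949 = 41.0% → Blend 2
Blend 2 wins overall and in every soil group — no reversal.

No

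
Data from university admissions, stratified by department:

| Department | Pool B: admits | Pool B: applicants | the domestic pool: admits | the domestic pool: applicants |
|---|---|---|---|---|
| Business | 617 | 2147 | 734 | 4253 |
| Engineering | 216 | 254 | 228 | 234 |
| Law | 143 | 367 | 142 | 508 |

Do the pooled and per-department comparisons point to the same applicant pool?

Business: Pool B 617/2147 = 28.7%, the domestic pool 734/4253 = 17.3% → Pool B
Engineering: Pool B 216/254 = 85.0%, the domestic pool 228/234 = 97.4% → the domestic pool
Law: Pool B 143/367 = 39.0%, the domestic pool 142/508 = 28.0% → Pool B
Overall: Pool B 976/2768 = 35.3%, the domestic pool 1104/4995 = 22.1% → Pool B
Neither sweeps: Pool B wins 2 of 3 groups, the domestic pool wins 1. Pool B wins overall but not every group — no Simpson reversal.

No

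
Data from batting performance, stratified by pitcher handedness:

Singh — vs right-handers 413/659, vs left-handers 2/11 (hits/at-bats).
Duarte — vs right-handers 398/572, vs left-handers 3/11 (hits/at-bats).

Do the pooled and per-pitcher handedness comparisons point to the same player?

Vs right-handers: Singh 413/659 = 62.7%, Duarte 398/572 = 69.6% → Duarte
Vs left-handers: Singh 2/11 = 18.2%, Duarte 3/11 = 27.3% → Duarte
Overall: Singh 415/670 = 61.9%, Duarte 401/583 = 68.8% → Duarte
Duarte wins overall and in every pitcher group — no reversal.

Yes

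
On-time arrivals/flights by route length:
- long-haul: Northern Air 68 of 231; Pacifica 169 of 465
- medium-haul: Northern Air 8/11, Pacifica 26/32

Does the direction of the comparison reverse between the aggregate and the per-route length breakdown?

No

Long-haul: Northern Air 68/231 = 29.4%, Pacifica 169/465 = 36.3% → Pacifica
Medium-haul: Northern Air 8/11 = 72.7%, Pacifica 26/32 = 81.2% → Pacifica
Overall: Northern Air 76/242 = 31.4%, Pacifica 195/497 = 39.2% → Pacifica
Pacifica wins overall and in every route group — no reversal.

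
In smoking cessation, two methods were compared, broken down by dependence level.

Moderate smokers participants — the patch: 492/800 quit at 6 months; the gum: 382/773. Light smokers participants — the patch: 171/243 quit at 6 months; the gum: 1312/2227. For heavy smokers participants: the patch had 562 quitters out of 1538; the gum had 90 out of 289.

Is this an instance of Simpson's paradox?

Yes

Moderate smokers: the patch 492/800 = 61.5%, the gum 382/773 = 49.4% → the patch
Light smokers: the patch 171/243 = 70.4%, the gum 1312/2227 = 58.9% → the patch
Heavy smokers: the patch 562/1538 = 36.5%, the gum 90/289 = 31.1% → the patch
Overall: the patch 1225/2581 = 47.5%, the gum 1784/3289 = 54.2% → the gum
The patch wins each dependence group but the gum wins overall — the comparison reverses. The patch's participants skew toward heavy smokers, which has a lower base rate.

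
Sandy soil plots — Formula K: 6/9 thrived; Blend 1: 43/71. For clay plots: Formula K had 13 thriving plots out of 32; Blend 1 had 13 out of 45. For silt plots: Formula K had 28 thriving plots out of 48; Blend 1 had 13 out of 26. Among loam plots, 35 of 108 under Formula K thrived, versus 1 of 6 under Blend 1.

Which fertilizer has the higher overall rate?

Sandy soil: Formula K 6/9 = 66.7%, Blend 1 43/71 = 60.6% → Formula K
Clay: Formula K 13/32 = 40.6%, Blend 1 13/45 = 28.9% → Formula K
Silt: Formula K 28/48 = 58.3%, Blend 1 13/26 = 50.0% → Formula K
Loam: Formula K 35/108 = 32.4%, Blend 1 1/6 = 16.7% → Formula K
Overall: Formula K 82/197 = 41.6%, Blend 1 70/148 = 47.3% → Blend 1
(Formula K wins every soil group but Blend 1 wins overall — Formula K's plots skew toward the low-rate loam group.)

Blend 1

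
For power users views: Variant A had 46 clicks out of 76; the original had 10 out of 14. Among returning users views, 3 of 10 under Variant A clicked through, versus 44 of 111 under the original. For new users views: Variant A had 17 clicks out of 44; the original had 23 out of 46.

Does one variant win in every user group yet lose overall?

Power users: Variant A 46/76 = 60.5%, the original 10/14 = 71.4% → the original
Returning users: Variant A 3/10 = 30.0%, the original 44/111 = 39.6% → the original
New users: Variant A 17/44 = 38.6%, the original 23/46 = 50.0% → the original
Overall: Variant A 66/130 = 50.8%, the original 77/171 = 45.0% → Variant A
The original wins each user group but Variant A wins overall — the comparison reverses. The original's views skew toward returning users, which has a lower base rate.

Yes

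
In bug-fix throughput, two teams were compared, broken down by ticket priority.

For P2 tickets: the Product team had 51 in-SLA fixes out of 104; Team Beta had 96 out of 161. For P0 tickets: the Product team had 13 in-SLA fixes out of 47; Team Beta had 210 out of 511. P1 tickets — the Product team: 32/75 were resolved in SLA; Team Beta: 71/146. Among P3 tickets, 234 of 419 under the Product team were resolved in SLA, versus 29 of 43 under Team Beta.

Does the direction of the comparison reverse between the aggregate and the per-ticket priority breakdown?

Yes

P2: the Product team 51/104 = 49.0%, Team Beta 96/161 = 59.6% → Team Beta
P0: the Product team 13/47 = 27.7%, Team Beta 210/511 = 41.1% → Team Beta
P1: the Product team 32/75 = 42.7%, Team Beta 71/146 = 48.6% → Team Beta
P3: the Product team 234/419 = 55.8%, Team Beta 29/43 = 67.4% → Team Beta
Overall: the Product team 330/645 = 51.2%, Team Beta 406/861 = 47.2% → the Product team
Team Beta wins each ticket group but the Product team wins overall — the comparison reverses. Team Beta's tickets skew toward P0, which has a lower base rate.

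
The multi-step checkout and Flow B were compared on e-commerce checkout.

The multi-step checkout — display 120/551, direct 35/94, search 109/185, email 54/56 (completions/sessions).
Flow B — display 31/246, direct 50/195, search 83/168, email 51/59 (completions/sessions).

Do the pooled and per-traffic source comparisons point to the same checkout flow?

Display: the multi-step checkout 120/551 = 21.8%, Flow B 31/246 = 12.6% → the multi-step checkout
Direct: the multi-step checkout 35/94 = 37.2%, Flow B 50/195 = 25.6% → the multi-step checkout
Search: the multi-step checkout 109/185 = 58.9%, Flow B 83/168 = 49.4% → the multi-step checkout
Email: the multi-step checkout 54/56 = 96.4%, Flow B 51/59 = 86.4% → the multi-step checkout
Overall: the multi-step checkout 318/886 = 35.9%, Flow B 215/668 = 32.2% → the multi-step checkout
The multi-step checkout wins overall and in every traffic group — no reversal.

Yes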